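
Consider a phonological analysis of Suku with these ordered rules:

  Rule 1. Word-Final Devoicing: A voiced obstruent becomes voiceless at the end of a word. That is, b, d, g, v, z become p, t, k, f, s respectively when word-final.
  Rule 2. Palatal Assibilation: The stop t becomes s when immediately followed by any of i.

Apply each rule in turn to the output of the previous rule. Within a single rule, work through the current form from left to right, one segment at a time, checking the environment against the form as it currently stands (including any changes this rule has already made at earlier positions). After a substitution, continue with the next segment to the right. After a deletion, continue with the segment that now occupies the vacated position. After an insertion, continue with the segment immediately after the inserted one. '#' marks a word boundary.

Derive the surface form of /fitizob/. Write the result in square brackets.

Rule 1 Word-Final Devoicing: [fitizob] → [fitizop]
Rule 2 Palatal Assibilation: [fitizop] → [fisizop]

[fisizop]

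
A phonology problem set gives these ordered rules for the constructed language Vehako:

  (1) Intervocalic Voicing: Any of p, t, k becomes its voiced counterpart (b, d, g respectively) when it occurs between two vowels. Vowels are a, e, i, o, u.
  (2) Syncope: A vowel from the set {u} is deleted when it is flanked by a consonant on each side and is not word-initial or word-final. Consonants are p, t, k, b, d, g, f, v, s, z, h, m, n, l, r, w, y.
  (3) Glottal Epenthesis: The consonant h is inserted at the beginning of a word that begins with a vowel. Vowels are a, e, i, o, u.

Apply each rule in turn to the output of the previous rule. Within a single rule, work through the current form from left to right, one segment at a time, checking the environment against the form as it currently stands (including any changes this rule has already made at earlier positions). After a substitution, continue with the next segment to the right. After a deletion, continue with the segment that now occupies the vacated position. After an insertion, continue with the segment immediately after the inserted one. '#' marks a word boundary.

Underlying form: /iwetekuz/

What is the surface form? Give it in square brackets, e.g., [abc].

[hiwedegz]

(1) Intervocalic Voicing: [iwetekuz] → [iwedeguz]
(2) Syncope: [iwedeguz] → [iwedegz]
(3) Glottal Epenthesis: [iwedegz] → [hiwedegz]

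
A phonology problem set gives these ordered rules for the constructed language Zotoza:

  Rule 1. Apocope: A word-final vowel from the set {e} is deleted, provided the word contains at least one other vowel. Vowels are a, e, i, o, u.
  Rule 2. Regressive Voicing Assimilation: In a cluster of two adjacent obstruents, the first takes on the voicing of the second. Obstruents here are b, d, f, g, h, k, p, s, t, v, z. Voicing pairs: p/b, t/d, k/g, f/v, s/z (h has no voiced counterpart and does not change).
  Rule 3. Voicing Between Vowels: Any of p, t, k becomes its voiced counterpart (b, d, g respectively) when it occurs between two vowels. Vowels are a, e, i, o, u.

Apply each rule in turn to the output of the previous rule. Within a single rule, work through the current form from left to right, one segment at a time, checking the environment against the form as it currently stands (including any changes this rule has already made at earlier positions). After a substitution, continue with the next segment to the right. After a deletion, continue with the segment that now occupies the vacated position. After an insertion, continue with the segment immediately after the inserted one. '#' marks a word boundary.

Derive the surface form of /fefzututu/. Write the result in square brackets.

[fevzududu]

Rule 1 Apocope: no change — [fefzututu]
Rule 2 Regressive Voicing Assimilation: [fefzututu] → [fevzututu]
Rule 3 Voicing Between Vowels: [fevzututu] → [fevzududu]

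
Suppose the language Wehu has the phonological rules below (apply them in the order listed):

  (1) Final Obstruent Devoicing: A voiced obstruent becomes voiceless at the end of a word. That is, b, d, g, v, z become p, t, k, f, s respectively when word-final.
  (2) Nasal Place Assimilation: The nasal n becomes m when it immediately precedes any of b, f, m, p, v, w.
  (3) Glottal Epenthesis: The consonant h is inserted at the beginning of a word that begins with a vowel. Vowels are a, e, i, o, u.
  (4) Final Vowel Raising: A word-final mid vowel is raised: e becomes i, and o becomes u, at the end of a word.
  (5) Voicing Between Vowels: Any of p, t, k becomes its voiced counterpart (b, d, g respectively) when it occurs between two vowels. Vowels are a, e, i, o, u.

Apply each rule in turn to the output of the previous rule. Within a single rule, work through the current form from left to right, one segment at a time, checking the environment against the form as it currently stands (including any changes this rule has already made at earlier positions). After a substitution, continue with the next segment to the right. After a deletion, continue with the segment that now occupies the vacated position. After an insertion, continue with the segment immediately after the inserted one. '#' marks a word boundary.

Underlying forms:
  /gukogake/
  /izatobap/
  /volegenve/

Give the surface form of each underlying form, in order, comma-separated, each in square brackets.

[gugogagi], [hizadobap], [volegemvi]

/gukogake/:
  (1) Final Obstruent Devoicing: no change — [gukogake]
  (2) Nasal Place Assimilation: no change — [gukogake]
  (3) Glottal Epenthesis: no change — [gukogake]
  (4) Final Vowel Raising: [gukogake] → [gukogaki]
  (5) Voicing Between Vowels: [gukogaki] → [gugogagi]
/izatobap/:
  (1) Final Obstruent Devoicing: no change — [izatobap]
  (2) Nasal Place Assimilation: no change — [izatobap]
  (3) Glottal Epenthesis: [izatobap] → [hizatobap]
  (4) Final Vowel Raising: no change — [hizatobap]
  (5) Voicing Between Vowels: [hizatobap] → [hizadobap]
/volegenve/:
  (1) Final Obstruent Devoicing: no change — [volegenve]
  (2) Nasal Place Assimilation: [volegenve] → [volegemve]
  (3) Glottal Epenthesis: no change — [volegemve]
  (4) Final Vowel Raising: [volegemve] → [volegemvi]
  (5) Voicing Between Vowels: no change — [volegemvi]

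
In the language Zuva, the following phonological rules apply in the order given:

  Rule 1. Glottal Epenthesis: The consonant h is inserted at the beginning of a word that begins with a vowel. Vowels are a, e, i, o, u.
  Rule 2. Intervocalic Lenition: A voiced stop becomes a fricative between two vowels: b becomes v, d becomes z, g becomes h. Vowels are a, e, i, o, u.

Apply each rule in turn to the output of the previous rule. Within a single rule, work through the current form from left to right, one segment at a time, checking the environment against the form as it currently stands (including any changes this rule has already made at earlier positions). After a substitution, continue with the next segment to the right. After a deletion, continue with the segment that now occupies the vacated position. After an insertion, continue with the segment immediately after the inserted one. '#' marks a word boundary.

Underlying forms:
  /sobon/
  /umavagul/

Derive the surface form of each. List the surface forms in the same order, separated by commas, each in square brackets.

/sobon/:
  Rule 1 Glottal Epenthesis: no change — [sobon]
  Rule 2 Intervocalic Lenition: [sobon] → [sovon]
/umavagul/:
  Rule 1 Glottal Epenthesis: [umavagul] → [humavagul]
  Rule 2 Intervocalic Lenition: [humavagul] → [humavahul]

[sovon], [humavahul]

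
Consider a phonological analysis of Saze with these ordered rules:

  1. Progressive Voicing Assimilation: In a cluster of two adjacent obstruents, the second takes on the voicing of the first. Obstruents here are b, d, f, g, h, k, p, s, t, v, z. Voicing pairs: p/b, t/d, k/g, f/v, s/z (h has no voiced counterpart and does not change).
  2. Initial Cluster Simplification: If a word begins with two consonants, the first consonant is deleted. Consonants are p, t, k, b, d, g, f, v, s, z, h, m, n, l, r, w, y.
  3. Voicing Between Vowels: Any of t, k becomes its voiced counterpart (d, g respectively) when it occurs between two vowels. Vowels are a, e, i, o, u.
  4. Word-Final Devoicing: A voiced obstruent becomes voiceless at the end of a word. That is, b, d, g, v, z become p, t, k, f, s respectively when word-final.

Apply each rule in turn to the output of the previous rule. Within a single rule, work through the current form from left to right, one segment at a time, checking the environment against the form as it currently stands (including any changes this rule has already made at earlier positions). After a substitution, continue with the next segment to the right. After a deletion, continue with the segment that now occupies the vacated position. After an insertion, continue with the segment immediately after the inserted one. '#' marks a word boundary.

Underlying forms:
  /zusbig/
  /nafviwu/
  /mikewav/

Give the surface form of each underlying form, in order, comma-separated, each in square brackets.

[zuspik], [naffiwu], [migewaf]

/zusbig/:
  1 Progressive Voicing Assimilation: [zusbig] → [zuspig]
  2 Initial Cluster Simplification: no change — [zuspig]
  3 Voicing Between Vowels: no change — [zuspig]
  4 Word-Final Devoicing: [zuspig] → [zuspik]
/nafviwu/:
  1 Progressive Voicing Assimilation: [nafviwu] → [naffiwu]
  2 Initial Cluster Simplification: no change — [naffiwu]
  3 Voicing Between Vowels: no change — [naffiwu]
  4 Word-Final Devoicing: no change — [naffiwu]
/mikewav/:
  1 Progressive Voicing Assimilation: no change — [mikewav]
  2 Initial Cluster Simplification: no change — [mikewav]
  3 Voicing Between Vowels: [mikewav] → [migewav]
  4 Word-Final Devoicing: [migewav] → [migewaf]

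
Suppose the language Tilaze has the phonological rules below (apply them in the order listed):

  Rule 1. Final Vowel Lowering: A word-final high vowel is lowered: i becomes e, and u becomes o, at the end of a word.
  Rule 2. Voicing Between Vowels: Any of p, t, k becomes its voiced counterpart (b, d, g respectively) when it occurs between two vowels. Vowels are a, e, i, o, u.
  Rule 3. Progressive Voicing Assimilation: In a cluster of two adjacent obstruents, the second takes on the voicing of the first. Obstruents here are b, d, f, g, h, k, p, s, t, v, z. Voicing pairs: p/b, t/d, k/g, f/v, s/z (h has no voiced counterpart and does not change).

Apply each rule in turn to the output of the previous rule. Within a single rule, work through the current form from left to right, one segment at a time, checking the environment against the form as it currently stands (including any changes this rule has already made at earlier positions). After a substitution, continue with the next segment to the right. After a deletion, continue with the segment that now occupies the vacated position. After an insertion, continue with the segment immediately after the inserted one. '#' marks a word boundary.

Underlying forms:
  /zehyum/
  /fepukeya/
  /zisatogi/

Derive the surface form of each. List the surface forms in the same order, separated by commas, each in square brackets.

/zehyum/:
  Rule 1 Final Vowel Lowering: no change — [zehyum]
  Rule 2 Voicing Between Vowels: no change — [zehyum]
  Rule 3 Progressive Voicing Assimilation: no change — [zehyum]
/fepukeya/:
  Rule 1 Final Vowel Lowering: no change — [fepukeya]
  Rule 2 Voicing Between Vowels: [fepukeya] → [febugeya]
  Rule 3 Progressive Voicing Assimilation: no change — [febugeya]
/zisatogi/:
  Rule 1 Final Vowel Lowering: [zisatogi] → [zisatoge]
  Rule 2 Voicing Between Vowels: [zisatoge] → [zisadoge]
  Rule 3 Progressive Voicing Assimilation: no change — [zisadoge]

[zehyum], [febugeya], [zisadoge]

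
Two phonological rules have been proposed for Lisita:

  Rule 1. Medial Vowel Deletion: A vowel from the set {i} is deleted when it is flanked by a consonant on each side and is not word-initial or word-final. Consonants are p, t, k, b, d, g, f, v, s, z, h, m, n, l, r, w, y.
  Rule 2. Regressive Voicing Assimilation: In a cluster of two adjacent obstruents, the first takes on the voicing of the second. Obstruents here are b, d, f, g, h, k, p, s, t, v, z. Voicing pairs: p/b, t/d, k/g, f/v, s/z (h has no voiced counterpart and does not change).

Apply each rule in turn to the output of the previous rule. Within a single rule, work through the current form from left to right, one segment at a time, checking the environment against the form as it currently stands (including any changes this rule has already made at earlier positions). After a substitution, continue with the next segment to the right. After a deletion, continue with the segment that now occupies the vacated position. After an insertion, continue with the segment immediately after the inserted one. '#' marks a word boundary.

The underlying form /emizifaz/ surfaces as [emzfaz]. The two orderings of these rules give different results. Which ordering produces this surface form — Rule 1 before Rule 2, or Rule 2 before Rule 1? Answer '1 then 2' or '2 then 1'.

2 then 1

Order 1 then 2:
  1 Medial Vowel Deletion: [emizifaz] → [emzfaz]
  2 Regressive Voicing Assimilation: [emzfaz] → [emsfaz]
  result: [emsfaz]
Order 2 then 1:
  2 Regressive Voicing Assimilation: no change — [emizifaz]
  1 Medial Vowel Deletion: [emizifaz] → [emzfaz]
  result: [emzfaz]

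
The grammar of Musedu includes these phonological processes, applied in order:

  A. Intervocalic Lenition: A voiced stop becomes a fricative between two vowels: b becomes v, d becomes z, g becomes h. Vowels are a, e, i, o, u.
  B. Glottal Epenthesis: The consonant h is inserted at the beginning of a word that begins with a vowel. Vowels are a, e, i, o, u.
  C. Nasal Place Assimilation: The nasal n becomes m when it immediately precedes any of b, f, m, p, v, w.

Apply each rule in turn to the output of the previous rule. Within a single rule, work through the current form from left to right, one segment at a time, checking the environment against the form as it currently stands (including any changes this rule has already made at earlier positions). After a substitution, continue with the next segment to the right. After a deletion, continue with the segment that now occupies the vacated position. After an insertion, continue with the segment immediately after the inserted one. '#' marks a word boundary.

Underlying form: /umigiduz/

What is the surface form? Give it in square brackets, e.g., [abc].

[humihizuz]

A Intervocalic Lenition: [umigiduz] → [umihizuz]
B Glottal Epenthesis: [umihizuz] → [humihizuz]
C Nasal Place Assimilation: no change — [humihizuz]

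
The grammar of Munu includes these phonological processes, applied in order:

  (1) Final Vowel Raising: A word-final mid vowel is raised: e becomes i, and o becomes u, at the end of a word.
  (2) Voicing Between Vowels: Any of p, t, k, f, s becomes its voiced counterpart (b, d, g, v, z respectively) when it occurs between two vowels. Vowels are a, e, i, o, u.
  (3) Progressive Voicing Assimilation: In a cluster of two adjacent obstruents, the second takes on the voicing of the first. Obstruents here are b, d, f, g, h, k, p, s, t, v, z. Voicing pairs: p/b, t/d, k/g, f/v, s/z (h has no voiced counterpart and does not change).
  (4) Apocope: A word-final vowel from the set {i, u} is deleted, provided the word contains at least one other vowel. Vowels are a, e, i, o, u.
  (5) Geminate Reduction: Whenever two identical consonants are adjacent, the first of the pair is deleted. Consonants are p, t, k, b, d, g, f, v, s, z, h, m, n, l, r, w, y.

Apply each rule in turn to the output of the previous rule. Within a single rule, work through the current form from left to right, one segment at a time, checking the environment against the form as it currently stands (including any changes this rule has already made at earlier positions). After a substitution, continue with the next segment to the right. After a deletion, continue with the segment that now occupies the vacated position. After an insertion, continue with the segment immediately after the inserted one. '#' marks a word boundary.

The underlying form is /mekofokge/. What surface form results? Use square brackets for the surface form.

[megovok]

(1) Final Vowel Raising: [mekofokge] → [mekofokgi]
(2) Voicing Between Vowels: [mekofokgi] → [megovokgi]
(3) Progressive Voicing Assimilation: [megovokgi] → [megovokki]
(4) Apocope: [megovokki] → [megovokk]
(5) Geminate Reduction: [megovokk] → [megovok]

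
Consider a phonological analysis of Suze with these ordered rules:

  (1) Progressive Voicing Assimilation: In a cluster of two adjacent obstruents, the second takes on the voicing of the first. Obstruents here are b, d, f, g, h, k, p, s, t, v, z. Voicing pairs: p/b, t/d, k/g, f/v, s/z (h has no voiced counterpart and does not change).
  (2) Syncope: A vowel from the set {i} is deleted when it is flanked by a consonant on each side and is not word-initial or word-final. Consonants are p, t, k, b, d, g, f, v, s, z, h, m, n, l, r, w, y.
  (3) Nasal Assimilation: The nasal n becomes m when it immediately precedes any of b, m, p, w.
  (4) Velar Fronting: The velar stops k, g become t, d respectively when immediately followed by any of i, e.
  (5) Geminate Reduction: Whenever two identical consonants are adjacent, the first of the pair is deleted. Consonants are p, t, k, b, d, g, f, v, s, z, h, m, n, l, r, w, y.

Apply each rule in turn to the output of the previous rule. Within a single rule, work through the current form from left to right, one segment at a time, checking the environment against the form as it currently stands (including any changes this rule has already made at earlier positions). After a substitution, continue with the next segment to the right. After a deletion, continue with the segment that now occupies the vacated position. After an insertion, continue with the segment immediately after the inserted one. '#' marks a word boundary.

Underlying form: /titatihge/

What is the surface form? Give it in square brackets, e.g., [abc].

[tathte]

(1) Progressive Voicing Assimilation: [titatihge] → [titatihke]
(2) Syncope: [titatihke] → [ttathke]
(3) Nasal Assimilation: no change — [ttathke]
(4) Velar Fronting: [ttathke] → [ttathte]
(5) Geminate Reduction: [ttathte] → [tathte]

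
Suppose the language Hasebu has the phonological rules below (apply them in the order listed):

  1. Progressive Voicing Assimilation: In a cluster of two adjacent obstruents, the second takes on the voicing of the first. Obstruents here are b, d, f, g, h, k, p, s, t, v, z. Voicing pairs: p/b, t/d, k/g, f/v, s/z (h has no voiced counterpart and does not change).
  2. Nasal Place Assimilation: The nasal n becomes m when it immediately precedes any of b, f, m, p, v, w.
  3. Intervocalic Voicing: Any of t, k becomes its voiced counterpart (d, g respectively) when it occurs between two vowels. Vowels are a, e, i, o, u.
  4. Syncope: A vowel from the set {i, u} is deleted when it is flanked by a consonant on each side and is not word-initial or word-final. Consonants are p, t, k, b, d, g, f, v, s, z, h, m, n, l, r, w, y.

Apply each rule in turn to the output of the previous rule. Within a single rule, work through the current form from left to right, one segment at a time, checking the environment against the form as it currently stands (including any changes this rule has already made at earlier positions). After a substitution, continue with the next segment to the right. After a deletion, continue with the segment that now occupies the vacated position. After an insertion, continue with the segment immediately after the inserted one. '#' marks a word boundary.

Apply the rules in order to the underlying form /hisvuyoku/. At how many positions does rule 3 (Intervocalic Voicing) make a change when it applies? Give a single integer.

1

1 Progressive Voicing Assimilation: [hisvuyoku] → [hisfuyoku]
2 Nasal Place Assimilation: no change — [hisfuyoku]
3 Intervocalic Voicing: [hisfuyoku] → [hisfuyogu]
4 Syncope: [hisfuyogu] → [hsfyogu]
Rule 3 changed 1 position(s).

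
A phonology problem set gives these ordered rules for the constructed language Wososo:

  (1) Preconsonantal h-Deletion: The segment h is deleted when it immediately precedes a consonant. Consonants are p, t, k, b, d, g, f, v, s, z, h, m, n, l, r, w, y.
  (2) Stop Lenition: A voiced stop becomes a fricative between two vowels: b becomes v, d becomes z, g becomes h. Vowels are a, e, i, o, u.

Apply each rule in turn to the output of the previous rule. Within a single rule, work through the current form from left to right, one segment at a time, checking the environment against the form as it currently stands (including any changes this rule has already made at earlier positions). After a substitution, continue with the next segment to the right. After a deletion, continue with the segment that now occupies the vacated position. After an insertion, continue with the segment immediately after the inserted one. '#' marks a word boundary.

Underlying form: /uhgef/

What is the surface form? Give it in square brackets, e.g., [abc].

[uhef]

(1) Preconsonantal h-Deletion: [uhgef] → [ugef]
(2) Stop Lenition: [ugef] → [uhef]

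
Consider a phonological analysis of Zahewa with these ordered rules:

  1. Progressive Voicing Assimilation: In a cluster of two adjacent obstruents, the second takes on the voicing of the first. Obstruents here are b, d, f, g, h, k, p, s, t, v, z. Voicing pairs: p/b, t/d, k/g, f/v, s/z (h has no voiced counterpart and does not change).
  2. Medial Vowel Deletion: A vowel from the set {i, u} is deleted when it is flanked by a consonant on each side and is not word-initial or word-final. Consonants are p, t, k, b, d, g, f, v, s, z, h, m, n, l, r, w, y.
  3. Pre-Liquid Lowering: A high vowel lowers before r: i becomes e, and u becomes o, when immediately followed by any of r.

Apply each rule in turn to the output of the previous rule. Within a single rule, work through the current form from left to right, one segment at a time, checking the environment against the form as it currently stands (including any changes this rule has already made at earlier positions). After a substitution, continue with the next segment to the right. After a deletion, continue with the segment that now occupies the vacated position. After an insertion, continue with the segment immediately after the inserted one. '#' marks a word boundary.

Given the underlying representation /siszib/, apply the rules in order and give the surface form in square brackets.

[sssb]

1 Progressive Voicing Assimilation: [siszib] → [sissib]
2 Medial Vowel Deletion: [sissib] → [sssb]
3 Pre-Liquid Lowering: no change — [sssb]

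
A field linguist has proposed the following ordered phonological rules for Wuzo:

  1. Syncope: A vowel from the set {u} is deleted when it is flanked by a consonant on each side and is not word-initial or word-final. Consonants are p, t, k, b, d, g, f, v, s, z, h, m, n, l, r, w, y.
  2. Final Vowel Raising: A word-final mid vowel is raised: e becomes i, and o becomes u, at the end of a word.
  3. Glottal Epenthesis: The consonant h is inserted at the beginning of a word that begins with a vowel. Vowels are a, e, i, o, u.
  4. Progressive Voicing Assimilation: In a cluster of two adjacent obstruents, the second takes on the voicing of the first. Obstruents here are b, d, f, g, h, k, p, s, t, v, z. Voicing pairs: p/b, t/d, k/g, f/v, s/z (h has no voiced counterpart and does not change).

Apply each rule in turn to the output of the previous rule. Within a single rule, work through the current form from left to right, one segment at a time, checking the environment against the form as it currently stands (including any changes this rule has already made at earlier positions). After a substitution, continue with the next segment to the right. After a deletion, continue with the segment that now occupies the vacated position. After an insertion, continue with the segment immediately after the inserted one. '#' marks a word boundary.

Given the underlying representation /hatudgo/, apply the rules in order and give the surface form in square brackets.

1 Syncope: [hatudgo] → [hatdgo]
2 Final Vowel Raising: [hatdgo] → [hatdgu]
3 Glottal Epenthesis: no change — [hatdgu]
4 Progressive Voicing Assimilation: [hatdgu] → [hattku]

[hattku]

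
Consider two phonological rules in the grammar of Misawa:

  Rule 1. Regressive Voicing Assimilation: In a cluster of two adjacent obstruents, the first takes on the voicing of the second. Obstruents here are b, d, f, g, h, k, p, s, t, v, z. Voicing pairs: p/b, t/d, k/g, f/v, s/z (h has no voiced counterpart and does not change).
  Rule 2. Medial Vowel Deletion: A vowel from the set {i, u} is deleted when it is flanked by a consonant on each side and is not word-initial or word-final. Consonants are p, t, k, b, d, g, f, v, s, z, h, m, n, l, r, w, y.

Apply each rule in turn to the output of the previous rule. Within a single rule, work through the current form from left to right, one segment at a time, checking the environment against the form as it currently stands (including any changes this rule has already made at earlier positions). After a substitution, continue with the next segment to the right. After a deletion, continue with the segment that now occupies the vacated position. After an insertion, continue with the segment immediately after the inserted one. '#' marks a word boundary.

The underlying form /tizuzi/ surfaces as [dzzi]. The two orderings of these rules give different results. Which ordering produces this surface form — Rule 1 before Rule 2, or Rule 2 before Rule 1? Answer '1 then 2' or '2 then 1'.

Order 1 then 2:
  1 Regressive Voicing Assimilation: no change — [tizuzi]
  2 Medial Vowel Deletion: [tizuzi] → [tzzi]
  result: [tzzi]
Order 2 then 1:
  2 Medial Vowel Deletion: [tizuzi] → [tzzi]
  1 Regressive Voicing Assimilation: [tzzi] → [dzzi]
  result: [dzzi]

2 then 1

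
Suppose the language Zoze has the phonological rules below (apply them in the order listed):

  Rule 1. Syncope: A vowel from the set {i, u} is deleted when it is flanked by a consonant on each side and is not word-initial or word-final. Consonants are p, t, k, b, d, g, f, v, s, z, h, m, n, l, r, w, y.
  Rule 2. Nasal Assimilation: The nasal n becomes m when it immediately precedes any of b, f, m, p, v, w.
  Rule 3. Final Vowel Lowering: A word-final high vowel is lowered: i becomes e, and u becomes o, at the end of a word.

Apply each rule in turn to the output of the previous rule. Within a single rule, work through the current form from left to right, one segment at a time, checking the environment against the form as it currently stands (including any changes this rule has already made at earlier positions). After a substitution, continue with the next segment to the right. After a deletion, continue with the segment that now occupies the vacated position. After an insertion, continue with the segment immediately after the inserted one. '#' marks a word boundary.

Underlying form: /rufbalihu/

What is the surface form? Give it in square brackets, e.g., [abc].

[rfbalho]

Rule 1 Syncope: [rufbalihu] → [rfbalhu]
Rule 2 Nasal Assimilation: no change — [rfbalhu]
Rule 3 Final Vowel Lowering: [rfbalhu] → [rfbalho]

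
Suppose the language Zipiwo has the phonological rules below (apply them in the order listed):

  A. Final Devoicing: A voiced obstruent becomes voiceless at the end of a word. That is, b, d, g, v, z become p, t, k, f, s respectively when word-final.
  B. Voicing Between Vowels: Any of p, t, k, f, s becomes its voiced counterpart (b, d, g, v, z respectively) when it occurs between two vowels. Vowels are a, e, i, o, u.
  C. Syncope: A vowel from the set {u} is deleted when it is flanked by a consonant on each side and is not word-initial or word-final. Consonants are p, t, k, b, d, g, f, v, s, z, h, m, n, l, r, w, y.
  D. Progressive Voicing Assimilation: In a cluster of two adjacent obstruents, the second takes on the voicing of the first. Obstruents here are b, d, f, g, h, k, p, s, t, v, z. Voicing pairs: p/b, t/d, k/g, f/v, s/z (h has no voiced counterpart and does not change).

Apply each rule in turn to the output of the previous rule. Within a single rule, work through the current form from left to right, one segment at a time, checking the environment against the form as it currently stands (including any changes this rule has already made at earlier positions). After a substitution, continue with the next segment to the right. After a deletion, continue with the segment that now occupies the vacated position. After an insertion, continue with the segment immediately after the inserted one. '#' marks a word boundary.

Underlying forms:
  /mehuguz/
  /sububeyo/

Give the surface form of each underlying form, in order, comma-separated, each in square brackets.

/mehuguz/:
  A Final Devoicing: [mehuguz] → [mehugus]
  B Voicing Between Vowels: no change — [mehugus]
  C Syncope: [mehugus] → [mehgs]
  D Progressive Voicing Assimilation: [mehgs] → [mehks]
/sububeyo/:
  A Final Devoicing: no change — [sububeyo]
  B Voicing Between Vowels: no change — [sububeyo]
  C Syncope: [sububeyo] → [sbbeyo]
  D Progressive Voicing Assimilation: [sbbeyo] → [sppeyo]

[mehks], [sppeyo]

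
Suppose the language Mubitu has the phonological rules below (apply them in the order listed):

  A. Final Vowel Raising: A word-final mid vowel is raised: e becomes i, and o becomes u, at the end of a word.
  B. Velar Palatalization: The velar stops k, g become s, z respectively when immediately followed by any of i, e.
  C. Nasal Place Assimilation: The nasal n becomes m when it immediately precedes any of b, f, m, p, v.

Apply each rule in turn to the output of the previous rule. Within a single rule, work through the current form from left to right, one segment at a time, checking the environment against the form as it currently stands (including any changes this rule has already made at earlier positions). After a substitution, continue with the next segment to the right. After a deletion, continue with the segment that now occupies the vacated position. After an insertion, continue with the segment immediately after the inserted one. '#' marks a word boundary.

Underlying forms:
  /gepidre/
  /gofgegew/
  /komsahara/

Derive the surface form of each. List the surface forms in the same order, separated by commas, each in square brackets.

[zepidri], [gofzezew], [komsahara]

/gepidre/:
  A Final Vowel Raising: [gepidre] → [gepidri]
  B Velar Palatalization: [gepidri] → [zepidri]
  C Nasal Place Assimilation: no change — [zepidri]
/gofgegew/:
  A Final Vowel Raising: no change — [gofgegew]
  B Velar Palatalization: [gofgegew] → [gofzezew]
  C Nasal Place Assimilation: no change — [gofzezew]
/komsahara/:
  A Final Vowel Raising: no change — [komsahara]
  B Velar Palatalization: no change — [komsahara]
  C Nasal Place Assimilation: no change — [komsahara]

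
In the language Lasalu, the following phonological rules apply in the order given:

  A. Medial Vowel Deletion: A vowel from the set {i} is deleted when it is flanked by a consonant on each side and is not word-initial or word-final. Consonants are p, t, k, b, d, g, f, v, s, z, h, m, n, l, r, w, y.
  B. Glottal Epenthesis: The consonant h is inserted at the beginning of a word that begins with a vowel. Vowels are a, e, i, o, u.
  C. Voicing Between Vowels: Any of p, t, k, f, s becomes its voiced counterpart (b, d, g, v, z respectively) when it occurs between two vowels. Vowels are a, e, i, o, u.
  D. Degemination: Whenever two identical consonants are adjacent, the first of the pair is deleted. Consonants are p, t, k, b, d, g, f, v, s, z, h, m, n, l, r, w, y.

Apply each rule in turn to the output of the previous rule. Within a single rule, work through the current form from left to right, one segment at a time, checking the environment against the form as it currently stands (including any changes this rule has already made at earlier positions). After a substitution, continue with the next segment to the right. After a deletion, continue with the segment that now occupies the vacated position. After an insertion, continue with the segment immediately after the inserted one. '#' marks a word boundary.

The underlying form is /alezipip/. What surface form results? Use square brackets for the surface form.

[halezp]

A Medial Vowel Deletion: [alezipip] → [alezpp]
B Glottal Epenthesis: [alezpp] → [halezpp]
C Voicing Between Vowels: no change — [halezpp]
D Degemination: [halezpp] → [halezp]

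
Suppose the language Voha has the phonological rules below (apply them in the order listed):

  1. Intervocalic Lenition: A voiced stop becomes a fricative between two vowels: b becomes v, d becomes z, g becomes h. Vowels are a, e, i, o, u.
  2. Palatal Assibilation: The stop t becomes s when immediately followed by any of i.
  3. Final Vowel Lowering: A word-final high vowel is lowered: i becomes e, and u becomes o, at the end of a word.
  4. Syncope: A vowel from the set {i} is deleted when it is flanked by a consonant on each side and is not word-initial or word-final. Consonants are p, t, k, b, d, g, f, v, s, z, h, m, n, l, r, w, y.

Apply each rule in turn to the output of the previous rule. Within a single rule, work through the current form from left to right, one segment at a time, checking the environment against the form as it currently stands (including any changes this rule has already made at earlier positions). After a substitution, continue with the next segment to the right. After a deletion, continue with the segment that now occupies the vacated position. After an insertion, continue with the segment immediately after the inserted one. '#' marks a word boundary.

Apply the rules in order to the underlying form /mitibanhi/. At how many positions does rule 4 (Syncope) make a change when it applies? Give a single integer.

2

1 Intervocalic Lenition: [mitibanhi] → [mitivanhi]
2 Palatal Assibilation: [mitivanhi] → [misivanhi]
3 Final Vowel Lowering: [misivanhi] → [misivanhe]
4 Syncope: [misivanhe] → [msvanhe]
Rule 4 changed 2 position(s).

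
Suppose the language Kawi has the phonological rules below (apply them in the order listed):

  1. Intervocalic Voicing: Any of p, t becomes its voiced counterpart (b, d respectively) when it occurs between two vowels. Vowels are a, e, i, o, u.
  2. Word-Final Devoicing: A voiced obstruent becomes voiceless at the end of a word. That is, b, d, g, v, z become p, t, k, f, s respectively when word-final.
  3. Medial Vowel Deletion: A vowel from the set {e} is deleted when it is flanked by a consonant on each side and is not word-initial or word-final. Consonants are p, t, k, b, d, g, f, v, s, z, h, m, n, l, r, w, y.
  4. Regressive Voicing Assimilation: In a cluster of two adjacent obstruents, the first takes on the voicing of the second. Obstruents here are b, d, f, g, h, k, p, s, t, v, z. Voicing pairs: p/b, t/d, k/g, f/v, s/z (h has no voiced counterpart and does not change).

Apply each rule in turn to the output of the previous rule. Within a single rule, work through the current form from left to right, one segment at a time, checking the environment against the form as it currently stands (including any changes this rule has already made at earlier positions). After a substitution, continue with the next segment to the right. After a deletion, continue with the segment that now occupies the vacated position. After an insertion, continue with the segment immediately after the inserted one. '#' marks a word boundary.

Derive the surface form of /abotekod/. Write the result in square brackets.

[abotkot]

1 Intervocalic Voicing: [abotekod] → [abodekod]
2 Word-Final Devoicing: [abodekod] → [abodekot]
3 Medial Vowel Deletion: [abodekot] → [abodkot]
4 Regressive Voicing Assimilation: [abodkot] → [abotkot]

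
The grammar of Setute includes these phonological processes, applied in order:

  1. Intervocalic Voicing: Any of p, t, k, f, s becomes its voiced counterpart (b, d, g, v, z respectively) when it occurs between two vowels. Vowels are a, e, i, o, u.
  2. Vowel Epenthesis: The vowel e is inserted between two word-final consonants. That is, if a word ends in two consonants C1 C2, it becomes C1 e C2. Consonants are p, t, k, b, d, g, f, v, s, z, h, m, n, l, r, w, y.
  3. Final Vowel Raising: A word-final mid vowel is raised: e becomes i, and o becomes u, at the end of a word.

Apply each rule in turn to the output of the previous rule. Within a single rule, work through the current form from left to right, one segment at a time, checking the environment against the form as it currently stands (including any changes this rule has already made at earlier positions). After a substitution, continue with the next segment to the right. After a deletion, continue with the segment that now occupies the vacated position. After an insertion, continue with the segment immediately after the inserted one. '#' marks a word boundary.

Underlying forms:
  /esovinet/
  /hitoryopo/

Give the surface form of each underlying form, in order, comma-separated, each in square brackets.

[ezovinet], [hidoryobu]

/esovinet/:
  1 Intervocalic Voicing: [esovinet] → [ezovinet]
  2 Vowel Epenthesis: no change — [ezovinet]
  3 Final Vowel Raising: no change — [ezovinet]
/hitoryopo/:
  1 Intervocalic Voicing: [hitoryopo] → [hidoryobo]
  2 Vowel Epenthesis: no change — [hidoryobo]
  3 Final Vowel Raising: [hidoryobo] → [hidoryobu]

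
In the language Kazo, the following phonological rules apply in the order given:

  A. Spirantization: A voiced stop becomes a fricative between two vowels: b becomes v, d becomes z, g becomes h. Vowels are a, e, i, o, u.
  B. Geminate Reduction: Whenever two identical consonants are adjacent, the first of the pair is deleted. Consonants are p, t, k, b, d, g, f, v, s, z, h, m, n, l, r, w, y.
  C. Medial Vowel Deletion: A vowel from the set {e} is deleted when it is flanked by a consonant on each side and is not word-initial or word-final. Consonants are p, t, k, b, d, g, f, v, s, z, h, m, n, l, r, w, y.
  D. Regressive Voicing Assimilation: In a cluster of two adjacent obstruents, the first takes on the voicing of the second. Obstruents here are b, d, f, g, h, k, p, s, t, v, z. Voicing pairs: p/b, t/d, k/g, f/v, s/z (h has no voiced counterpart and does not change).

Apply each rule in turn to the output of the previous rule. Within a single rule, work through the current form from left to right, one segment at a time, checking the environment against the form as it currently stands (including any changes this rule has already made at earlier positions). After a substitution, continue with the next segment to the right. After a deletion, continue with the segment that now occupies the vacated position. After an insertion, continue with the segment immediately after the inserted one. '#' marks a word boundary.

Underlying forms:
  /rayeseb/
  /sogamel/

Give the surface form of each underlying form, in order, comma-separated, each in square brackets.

/rayeseb/:
  A Spirantization: no change — [rayeseb]
  B Geminate Reduction: no change — [rayeseb]
  C Medial Vowel Deletion: [rayeseb] → [raysb]
  D Regressive Voicing Assimilation: [raysb] → [rayzb]
/sogamel/:
  A Spirantization: [sogamel] → [sohamel]
  B Geminate Reduction: no change — [sohamel]
  C Medial Vowel Deletion: [sohamel] → [sohaml]
  D Regressive Voicing Assimilation: no change — [sohaml]

[rayzb], [sohaml]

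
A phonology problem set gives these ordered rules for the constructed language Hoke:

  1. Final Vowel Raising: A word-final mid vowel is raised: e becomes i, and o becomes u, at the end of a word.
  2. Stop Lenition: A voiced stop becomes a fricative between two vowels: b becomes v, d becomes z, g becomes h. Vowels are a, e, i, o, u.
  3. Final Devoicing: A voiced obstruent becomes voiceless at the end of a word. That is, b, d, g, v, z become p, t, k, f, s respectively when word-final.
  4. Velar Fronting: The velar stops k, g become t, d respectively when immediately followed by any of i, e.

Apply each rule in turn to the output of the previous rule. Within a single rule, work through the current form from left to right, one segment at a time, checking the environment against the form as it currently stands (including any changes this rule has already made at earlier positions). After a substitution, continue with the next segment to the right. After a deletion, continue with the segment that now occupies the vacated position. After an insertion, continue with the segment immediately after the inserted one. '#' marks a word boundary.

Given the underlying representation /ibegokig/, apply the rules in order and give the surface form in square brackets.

1 Final Vowel Raising: no change — [ibegokig]
2 Stop Lenition: [ibegokig] → [ivehokig]
3 Final Devoicing: [ivehokig] → [ivehokik]
4 Velar Fronting: [ivehokik] → [ivehotik]

[ivehotik]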